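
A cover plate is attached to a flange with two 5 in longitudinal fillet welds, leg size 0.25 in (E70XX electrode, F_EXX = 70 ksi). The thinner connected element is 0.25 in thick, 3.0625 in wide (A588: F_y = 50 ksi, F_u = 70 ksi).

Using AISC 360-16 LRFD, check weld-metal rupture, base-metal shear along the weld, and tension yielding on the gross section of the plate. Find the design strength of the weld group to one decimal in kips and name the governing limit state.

Weld metal: throat = 0.707×0.25 = 0.17675 in, L = 2×5 = 10 in. φR_n = 0.75 × 0.6 × 70 × 0.17675 × 10 = 55.7 kips.
Base metal shear (0.25 in plate): yield φR_n = 1.0×0.6×50×0.25×10 = 75.0 kips; rupture φR_n = 0.75×0.6×70×0.25×10 = 78.8 kips; take 75.0 kips (yield).
Tension yield (gross): A_g = 3.0625×0.25 = 0.76563 in². φR_n = 0.90 × 50 × 0.76563 = 34.5 kips.
Governing: min(55.7, 75.0, 34.5) = 34.5 kips → gross-section yield.

34.5 kips (gross-section yield governs)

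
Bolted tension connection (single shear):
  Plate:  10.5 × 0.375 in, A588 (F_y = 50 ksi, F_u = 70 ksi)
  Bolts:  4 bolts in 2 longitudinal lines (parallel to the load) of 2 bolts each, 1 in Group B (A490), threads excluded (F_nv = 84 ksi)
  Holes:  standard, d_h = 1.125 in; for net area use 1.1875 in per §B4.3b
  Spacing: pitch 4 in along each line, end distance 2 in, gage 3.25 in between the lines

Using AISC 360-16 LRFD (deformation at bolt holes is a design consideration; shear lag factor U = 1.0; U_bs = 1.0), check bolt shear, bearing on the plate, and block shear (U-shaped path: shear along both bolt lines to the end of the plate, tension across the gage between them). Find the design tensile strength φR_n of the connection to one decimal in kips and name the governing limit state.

140.3 kips (block shear governs)

Bolt shear: A_b = π(1)²/4 = 0.7854 in². φR_n = 0.75 × 84 × 0.7854 × 4 × 1 = 197.9 kips.
Bearing (0.375 in plate, F_u = 70 ksi): end bolts L_c = 2 − 1.125/2 = 1.4375, R_n = min(1.2×1.4375×0.375×70, 2.4×1×0.375×70) = 45.281 kips/bolt; interior L_c = 4 − 1.125 = 2.875, R_n = 63 kips/bolt. φR_n = 0.75 × (2×45.281 + 2×63) = 162.4 kips.
Block shear: shear path 2×[2+1×4] = 2×6 in, A_gv = 4.5, A_nv = 2×(6 − 1.5×1.1875)×0.375 = 3.1641 in²; tension across gage: (3.25 − 1×1.1875)×0.375 = 0.77344 in². R_n = min(0.6×70×3.1641, 0.6×50×4.5) + 1.0×70×0.77344 = min(132.89, 135) + 54.141 = 187.03 kips. φR_n = 0.75 × 187.03 = 140.3 kips.
Governing: min(197.9, 162.4, 140.3) = 140.3 kips → block shear.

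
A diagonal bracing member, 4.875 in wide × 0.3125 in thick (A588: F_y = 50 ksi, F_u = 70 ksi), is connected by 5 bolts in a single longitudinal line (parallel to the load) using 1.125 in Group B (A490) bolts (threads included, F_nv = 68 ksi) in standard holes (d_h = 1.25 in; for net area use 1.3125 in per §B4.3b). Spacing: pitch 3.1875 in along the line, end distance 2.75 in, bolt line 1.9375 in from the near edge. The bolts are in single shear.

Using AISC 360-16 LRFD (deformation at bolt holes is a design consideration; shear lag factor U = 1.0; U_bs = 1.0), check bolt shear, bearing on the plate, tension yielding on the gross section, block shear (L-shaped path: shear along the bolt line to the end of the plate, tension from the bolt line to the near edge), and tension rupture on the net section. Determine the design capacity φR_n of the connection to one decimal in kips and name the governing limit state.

58.4 kips (net-section rupture governs)

Bolt shear: A_b = π(1.125)²/4 = 0.99402 in². φR_n = 0.75 × 68 × 0.99402 × 5 × 1 = 253.5 kips.
Bearing (0.3125 in plate, F_u = 70 ksi): end bolts L_c = 2.75 − 1.25/2 = 2.125, R_n = min(1.2×2.125×0.3125×70, 2.4×1.125×0.3125×70) = 55.781 kips/bolt; interior L_c = 3.1875 − 1.25 = 1.9375, R_n = 50.859 kips/bolt. φR_n = 0.75 × (1×55.781 + 4×50.859) = 194.4 kips.
Tension yield (gross): A_g = 4.875×0.3125 = 1.5234 in². φR_n = 0.90 × 50 × 1.5234 = 68.6 kips.
Block shear: shear path 1×[2.75+4×3.1875] = 1×15.5 in, A_gv = 4.8438, A_nv = 1×(15.5 − 4.5×1.3125)×0.3125 = 2.998 in²; tension to near edge: (1.9375 − 0.5×1.3125)×0.3125 = 0.40039 in². R_n = min(0.6×70×2.998, 0.6×50×4.8438) + 1.0×70×0.40039 = min(125.92, 145.31) + 28.027 = 153.95 kips. φR_n = 0.75 × 153.95 = 115.5 kips.
Tension rupture (net): A_n = (4.875 − 1×1.3125)×0.3125 = 1.1133 in² (U = 1.0, A_e = A_n). φR_n = 0.75 × 70 × 1.1133 = 58.4 kips.
Governing: min(253.5, 194.4, 68.6, 115.5, 58.4) = 58.4 kips → net-section rupture.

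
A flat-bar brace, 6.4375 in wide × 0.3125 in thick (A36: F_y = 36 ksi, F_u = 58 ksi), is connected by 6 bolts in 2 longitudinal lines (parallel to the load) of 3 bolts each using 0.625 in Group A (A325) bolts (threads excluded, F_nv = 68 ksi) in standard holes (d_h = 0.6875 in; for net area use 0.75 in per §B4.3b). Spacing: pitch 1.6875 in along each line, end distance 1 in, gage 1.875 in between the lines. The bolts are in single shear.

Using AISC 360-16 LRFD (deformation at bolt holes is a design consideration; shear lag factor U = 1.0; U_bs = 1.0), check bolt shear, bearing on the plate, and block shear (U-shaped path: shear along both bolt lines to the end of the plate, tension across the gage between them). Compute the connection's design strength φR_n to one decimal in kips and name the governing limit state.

Bolt shear: A_b = π(0.625)²/4 = 0.3068 in². φR_n = 0.75 × 68 × 0.3068 × 6 × 1 = 93.9 kips.
Bearing (0.3125 in plate, F_u = 58 ksi): end bolts L_c = 1 − 0.6875/2 = 0.65625, R_n = min(1.2×0.65625×0.3125×58, 2.4×0.625×0.3125×58) = 14.273 kips/bolt; interior L_c = 1.6875 − 0.6875 = 1, R_n = 21.75 kips/bolt. φR_n = 0.75 × (2×14.273 + 4×21.75) = 86.7 kips.
Block shear: shear path 2×[1+2×1.6875] = 2×4.375 in, A_gv = 2.7344, A_nv = 2×(4.375 − 2.5×0.75)×0.3125 = 1.5625 in²; tension across gage: (1.875 − 1×0.75)×0.3125 = 0.35156 in². R_n = min(0.6×58×1.5625, 0.6×36×2.7344) + 1.0×58×0.35156 = min(54.375, 59.063) + 20.39 = 74.765 kips. φR_n = 0.75 × 74.765 = 56.1 kips.
Governing: min(93.9, 86.7, 56.1) = 56.1 kips → block shear.

56.1 kips (block shear governs)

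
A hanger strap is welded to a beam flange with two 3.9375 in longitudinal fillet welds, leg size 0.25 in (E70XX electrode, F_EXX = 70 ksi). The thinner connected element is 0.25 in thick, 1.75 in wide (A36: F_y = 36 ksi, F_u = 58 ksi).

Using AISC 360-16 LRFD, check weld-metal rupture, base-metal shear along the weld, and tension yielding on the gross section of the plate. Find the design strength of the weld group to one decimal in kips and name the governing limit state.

Weld metal: throat = 0.707×0.25 = 0.17675 in, L = 2×3.9375 = 7.875 in. φR_n = 0.75 × 0.6 × 70 × 0.17675 × 7.875 = 43.8 kips.
Base metal shear (0.25 in plate): yield φR_n = 1.0×0.6×36×0.25×7.875 = 42.5 kips; rupture φR_n = 0.75×0.6×58×0.25×7.875 = 51.4 kips; take 42.5 kips (yield).
Tension yield (gross): A_g = 1.75×0.25 = 0.4375 in². φR_n = 0.90 × 36 × 0.4375 = 14.2 kips.
Governing: min(43.8, 42.5, 14.2) = 14.2 kips → gross-section yield.

14.2 kips (gross-section yield governs)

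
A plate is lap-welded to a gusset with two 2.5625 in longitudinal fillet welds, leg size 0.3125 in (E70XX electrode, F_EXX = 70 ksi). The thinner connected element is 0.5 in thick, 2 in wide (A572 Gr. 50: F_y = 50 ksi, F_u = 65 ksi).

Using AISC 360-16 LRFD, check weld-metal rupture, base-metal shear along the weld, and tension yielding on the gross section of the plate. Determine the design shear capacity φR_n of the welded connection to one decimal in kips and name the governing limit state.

Weld metal: throat = 0.707×0.3125 = 0.22094 in, L = 2×2.5625 = 5.125 in. φR_n = 0.75 × 0.6 × 70 × 0.22094 × 5.125 = 35.7 kips.
Base metal shear (0.5 in plate): yield φR_n = 1.0×0.6×50×0.5×5.125 = 76.9 kips; rupture φR_n = 0.75×0.6×65×0.5×5.125 = 75.0 kips; take 75.0 kips (rupture).
Tension yield (gross): A_g = 2×0.5 = 1 in². φR_n = 0.90 × 50 × 1 = 45.0 kips.
Governing: min(35.7, 75.0, 45.0) = 35.7 kips → weld metal.

35.7 kips (weld metal governs)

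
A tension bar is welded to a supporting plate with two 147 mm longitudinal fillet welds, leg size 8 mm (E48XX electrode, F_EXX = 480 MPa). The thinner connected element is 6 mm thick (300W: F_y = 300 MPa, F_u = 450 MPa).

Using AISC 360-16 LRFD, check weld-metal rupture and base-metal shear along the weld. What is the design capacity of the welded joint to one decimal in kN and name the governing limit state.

317.5 kN (base-metal shear governs)

Weld metal: throat = 0.707×8 = 5.656 mm, L = 2×147 = 294 mm. φR_n = 0.75 × 0.6 × 480 × 5.656 × 294 = 359.2 kN.
Base metal shear (6 mm plate): yield φR_n = 1.0×0.6×300×6×294 = 317.5 kN; rupture φR_n = 0.75×0.6×450×6×294 = 357.2 kN; take 317.5 kN (yield).
Governing: min(359.2, 317.5) = 317.5 kN → base-metal shear.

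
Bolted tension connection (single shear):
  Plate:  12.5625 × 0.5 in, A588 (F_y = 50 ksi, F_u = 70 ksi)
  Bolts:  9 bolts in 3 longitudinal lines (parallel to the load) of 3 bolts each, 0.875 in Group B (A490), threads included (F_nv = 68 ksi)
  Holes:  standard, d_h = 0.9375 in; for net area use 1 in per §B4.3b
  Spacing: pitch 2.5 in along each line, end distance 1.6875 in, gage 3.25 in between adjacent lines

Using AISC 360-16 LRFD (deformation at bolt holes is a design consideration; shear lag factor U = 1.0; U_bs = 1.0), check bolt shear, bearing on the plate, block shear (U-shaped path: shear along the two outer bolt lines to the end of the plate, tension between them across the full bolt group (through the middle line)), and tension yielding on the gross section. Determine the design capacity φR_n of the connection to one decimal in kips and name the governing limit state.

Bolt shear: A_b = π(0.875)²/4 = 0.60132 in². φR_n = 0.75 × 68 × 0.60132 × 9 × 1 = 276.0 kips.
Bearing (0.5 in plate, F_u = 70 ksi): end bolts L_c = 1.6875 − 0.9375/2 = 1.21875, R_n = min(1.2×1.21875×0.5×70, 2.4×0.875×0.5×70) = 51.188 kips/bolt; interior L_c = 2.5 − 0.9375 = 1.5625, R_n = 65.625 kips/bolt. φR_n = 0.75 × (3×51.188 + 6×65.625) = 410.5 kips.
Block shear: shear path 2×[1.6875+2×2.5] = 2×6.6875 in, A_gv = 6.6875, A_nv = 2×(6.6875 − 2.5×1)×0.5 = 4.1875 in²; tension across gage: (6.5 − 2×1)×0.5 = 2.25 in². R_n = min(0.6×70×4.1875, 0.6×50×6.6875) + 1.0×70×2.25 = min(175.88, 200.63) + 157.5 = 333.38 kips. φR_n = 0.75 × 333.38 = 250.0 kips.
Tension yield (gross): A_g = 12.5625×0.5 = 6.2813 in². φR_n = 0.90 × 50 × 6.2813 = 282.7 kips.
Governing: min(276.0, 410.5, 250.0, 282.7) = 250.0 kips → block shear.

250.0 kips (block shear governs)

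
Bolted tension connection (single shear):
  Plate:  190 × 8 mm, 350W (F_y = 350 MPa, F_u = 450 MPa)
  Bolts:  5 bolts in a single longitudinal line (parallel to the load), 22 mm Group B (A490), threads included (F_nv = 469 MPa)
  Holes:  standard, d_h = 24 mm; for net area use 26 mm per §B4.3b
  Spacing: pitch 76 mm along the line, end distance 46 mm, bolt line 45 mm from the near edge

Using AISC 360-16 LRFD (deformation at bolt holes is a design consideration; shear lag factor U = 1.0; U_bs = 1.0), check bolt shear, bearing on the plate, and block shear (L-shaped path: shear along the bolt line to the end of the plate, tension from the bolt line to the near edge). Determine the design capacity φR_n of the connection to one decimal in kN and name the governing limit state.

Bolt shear: A_b = π(22)²/4 = 380.13 mm². φR_n = 0.75 × 469 × 380.13 × 5 × 1 = 668.6 kN.
Bearing (8 mm plate, F_u = 450 MPa): end bolts L_c = 46 − 24/2 = 34, R_n = min(1.2×34×8×450, 2.4×22×8×450) = 146.88 kN/bolt; interior L_c = 76 − 24 = 52, R_n = 190.08 kN/bolt. φR_n = 0.75 × (1×146.88 + 4×190.08) = 680.4 kN.
Block shear: shear path 1×[46+4×76] = 1×350 mm, A_gv = 2800, A_nv = 1×(350 − 4.5×26)×8 = 1864 mm²; tension to near edge: (45 − 0.5×26)×8 = 256 mm². R_n = min(0.6×450×1864, 0.6×350×2800) + 1.0×450×256 = min(503.28, 588) + 115.2 = 618.48 kN. φR_n = 0.75 × 618.48 = 463.9 kN.
Governing: min(668.6, 680.4, 463.9) = 463.9 kN → block shear.

463.9 kN (block shear governs)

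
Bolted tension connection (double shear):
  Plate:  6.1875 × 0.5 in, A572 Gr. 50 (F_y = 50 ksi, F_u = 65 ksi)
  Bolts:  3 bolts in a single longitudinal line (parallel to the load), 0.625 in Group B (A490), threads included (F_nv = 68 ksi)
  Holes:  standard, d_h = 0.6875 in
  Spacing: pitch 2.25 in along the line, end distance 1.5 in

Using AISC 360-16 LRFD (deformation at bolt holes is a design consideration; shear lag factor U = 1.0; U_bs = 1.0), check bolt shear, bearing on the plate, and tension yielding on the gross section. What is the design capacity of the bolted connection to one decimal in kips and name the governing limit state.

Bolt shear: A_b = π(0.625)²/4 = 0.3068 in². φR_n = 0.75 × 68 × 0.3068 × 3 × 2 = 93.9 kips.
Bearing (0.5 in plate, F_u = 65 ksi): end bolts L_c = 1.5 − 0.6875/2 = 1.15625, R_n = min(1.2×1.15625×0.5×65, 2.4×0.625×0.5×65) = 45.094 kips/bolt; interior L_c = 2.25 − 0.6875 = 1.5625, R_n = 48.75 kips/bolt. φR_n = 0.75 × (1×45.094 + 2×48.75) = 106.9 kips.
Tension yield (gross): A_g = 6.1875×0.5 = 3.0938 in². φR_n = 0.90 × 50 × 3.0938 = 139.2 kips.
Governing: min(93.9, 106.9, 139.2) = 93.9 kips → bolt shear.

93.9 kips (bolt shear governs)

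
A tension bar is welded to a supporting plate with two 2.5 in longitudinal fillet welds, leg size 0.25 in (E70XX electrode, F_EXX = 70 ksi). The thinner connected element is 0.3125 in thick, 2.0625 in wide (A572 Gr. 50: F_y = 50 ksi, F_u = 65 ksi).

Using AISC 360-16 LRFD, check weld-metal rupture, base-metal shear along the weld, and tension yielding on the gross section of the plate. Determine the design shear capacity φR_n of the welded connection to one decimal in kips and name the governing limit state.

Weld metal: throat = 0.707×0.25 = 0.17675 in, L = 2×2.5 = 5 in. φR_n = 0.75 × 0.6 × 70 × 0.17675 × 5 = 27.8 kips.
Base metal shear (0.3125 in plate): yield φR_n = 1.0×0.6×50×0.3125×5 = 46.9 kips; rupture φR_n = 0.75×0.6×65×0.3125×5 = 45.7 kips; take 45.7 kips (rupture).
Tension yield (gross): A_g = 2.0625×0.3125 = 0.64453 in². φR_n = 0.90 × 50 × 0.64453 = 29.0 kips.
Governing: min(27.8, 45.7, 29.0) = 27.8 kips → weld metal.

27.8 kips (weld metal governs)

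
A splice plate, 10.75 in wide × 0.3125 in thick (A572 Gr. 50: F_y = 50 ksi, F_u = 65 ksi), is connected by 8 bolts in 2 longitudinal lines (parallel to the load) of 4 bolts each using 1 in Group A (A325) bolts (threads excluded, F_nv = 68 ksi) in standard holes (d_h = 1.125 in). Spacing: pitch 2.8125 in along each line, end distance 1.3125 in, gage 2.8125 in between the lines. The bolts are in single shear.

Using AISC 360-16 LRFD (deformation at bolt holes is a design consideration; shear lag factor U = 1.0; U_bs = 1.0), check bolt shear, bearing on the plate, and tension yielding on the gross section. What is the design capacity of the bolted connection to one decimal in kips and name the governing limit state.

Bolt shear: A_b = π(1)²/4 = 0.7854 in². φR_n = 0.75 × 68 × 0.7854 × 8 × 1 = 320.4 kips.
Bearing (0.3125 in plate, F_u = 65 ksi): end bolts L_c = 1.3125 − 1.125/2 = 0.75, R_n = min(1.2×0.75×0.3125×65, 2.4×1×0.3125×65) = 18.281 kips/bolt; interior L_c = 2.8125 − 1.125 = 1.6875, R_n = 41.133 kips/bolt. φR_n = 0.75 × (2×18.281 + 6×41.133) = 212.5 kips.
Tension yield (gross): A_g = 10.75×0.3125 = 3.3594 in². φR_n = 0.90 × 50 × 3.3594 = 151.2 kips.
Governing: min(320.4, 212.5, 151.2) = 151.2 kips → gross-section yield.

151.2 kips (gross-section yield governs)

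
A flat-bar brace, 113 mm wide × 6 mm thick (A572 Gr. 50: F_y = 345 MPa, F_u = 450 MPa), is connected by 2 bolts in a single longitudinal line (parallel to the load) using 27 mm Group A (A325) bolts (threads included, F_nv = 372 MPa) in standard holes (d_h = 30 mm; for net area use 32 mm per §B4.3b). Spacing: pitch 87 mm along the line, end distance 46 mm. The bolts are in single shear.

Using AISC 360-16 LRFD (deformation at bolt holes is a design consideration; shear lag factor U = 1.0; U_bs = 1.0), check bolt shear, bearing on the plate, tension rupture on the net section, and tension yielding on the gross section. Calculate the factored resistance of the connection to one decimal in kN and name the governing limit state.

Bolt shear: A_b = π(27)²/4 = 572.56 mm². φR_n = 0.75 × 372 × 572.56 × 2 × 1 = 319.5 kN.
Bearing (6 mm plate, F_u = 450 MPa): end bolts L_c = 46 − 30/2 = 31, R_n = min(1.2×31×6×450, 2.4×27×6×450) = 100.44 kN/bolt; interior L_c = 87 − 30 = 57, R_n = 174.96 kN/bolt. φR_n = 0.75 × (1×100.44 + 1×174.96) = 206.6 kN.
Tension rupture (net): A_n = (113 − 1×32)×6 = 486 mm² (U = 1.0, A_e = A_n). φR_n = 0.75 × 450 × 486 = 164.0 kN.
Tension yield (gross): A_g = 113×6 = 678 mm². φR_n = 0.90 × 345 × 678 = 210.5 kN.
Governing: min(319.5, 206.6, 164.0, 210.5) = 164.0 kN → net-section rupture.

164.0 kN (net-section rupture governs)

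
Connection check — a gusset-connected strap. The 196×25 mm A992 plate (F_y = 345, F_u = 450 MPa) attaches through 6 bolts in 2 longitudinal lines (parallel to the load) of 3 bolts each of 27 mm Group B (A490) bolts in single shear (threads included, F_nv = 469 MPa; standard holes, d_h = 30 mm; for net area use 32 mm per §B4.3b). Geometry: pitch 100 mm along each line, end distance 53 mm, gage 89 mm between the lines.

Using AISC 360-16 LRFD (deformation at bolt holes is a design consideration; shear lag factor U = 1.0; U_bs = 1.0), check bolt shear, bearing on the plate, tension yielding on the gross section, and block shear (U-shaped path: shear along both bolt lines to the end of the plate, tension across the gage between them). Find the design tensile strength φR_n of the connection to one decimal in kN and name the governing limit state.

1208.4 kN (bolt shear governs)

Bolt shear: A_b = π(27)²/4 = 572.56 mm². φR_n = 0.75 × 469 × 572.56 × 6 × 1 = 1208.4 kN.
Bearing (25 mm plate, F_u = 450 MPa): end bolts L_c = 53 − 30/2 = 38, R_n = min(1.2×38×25×450, 2.4×27×25×450) = 513 kN/bolt; interior L_c = 100 − 30 = 70, R_n = 729 kN/bolt. φR_n = 0.75 × (2×513 + 4×729) = 2956.5 kN.
Tension yield (gross): A_g = 196×25 = 4900 mm². φR_n = 0.90 × 345 × 4900 = 1521.5 kN.
Block shear: shear path 2×[53+2×100] = 2×253 mm, A_gv = 12650, A_nv = 2×(253 − 2.5×32)×25 = 8650 mm²; tension across gage: (89 − 1×32)×25 = 1425 mm². R_n = min(0.6×450×8650, 0.6×345×12650) + 1.0×450×1425 = min(2335.5, 2618.6) + 641.25 = 2976.8 kN. φR_n = 0.75 × 2976.8 = 2232.6 kN.
Governing: min(1208.4, 2956.5, 1521.5, 2232.6) = 1208.4 kN → bolt shear.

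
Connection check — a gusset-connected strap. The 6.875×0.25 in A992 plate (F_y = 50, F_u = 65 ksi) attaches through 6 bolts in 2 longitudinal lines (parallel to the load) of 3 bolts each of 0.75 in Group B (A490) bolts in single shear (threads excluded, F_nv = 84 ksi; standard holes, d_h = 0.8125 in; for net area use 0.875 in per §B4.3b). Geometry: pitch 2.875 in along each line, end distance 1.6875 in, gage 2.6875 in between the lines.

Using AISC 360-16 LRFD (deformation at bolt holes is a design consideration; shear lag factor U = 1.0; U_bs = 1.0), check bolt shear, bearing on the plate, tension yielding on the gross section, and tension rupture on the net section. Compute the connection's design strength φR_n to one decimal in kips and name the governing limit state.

62.5 kips (net-section rupture governs)

Bolt shear: A_b = π(0.75)²/4 = 0.44179 in². φR_n = 0.75 × 84 × 0.44179 × 6 × 1 = 167.0 kips.
Bearing (0.25 in plate, F_u = 65 ksi): end bolts L_c = 1.6875 − 0.8125/2 = 1.28125, R_n = min(1.2×1.28125×0.25×65, 2.4×0.75×0.25×65) = 24.984 kips/bolt; interior L_c = 2.875 − 0.8125 = 2.0625, R_n = 29.25 kips/bolt. φR_n = 0.75 × (2×24.984 + 4×29.25) = 125.2 kips.
Tension yield (gross): A_g = 6.875×0.25 = 1.7188 in². φR_n = 0.90 × 50 × 1.7188 = 77.3 kips.
Tension rupture (net): A_n = (6.875 − 2×0.875)×0.25 = 1.2813 in² (U = 1.0, A_e = A_n). φR_n = 0.75 × 65 × 1.2813 = 62.5 kips.
Governing: min(167.0, 125.2, 77.3, 62.5) = 62.5 kips → net-section rupture.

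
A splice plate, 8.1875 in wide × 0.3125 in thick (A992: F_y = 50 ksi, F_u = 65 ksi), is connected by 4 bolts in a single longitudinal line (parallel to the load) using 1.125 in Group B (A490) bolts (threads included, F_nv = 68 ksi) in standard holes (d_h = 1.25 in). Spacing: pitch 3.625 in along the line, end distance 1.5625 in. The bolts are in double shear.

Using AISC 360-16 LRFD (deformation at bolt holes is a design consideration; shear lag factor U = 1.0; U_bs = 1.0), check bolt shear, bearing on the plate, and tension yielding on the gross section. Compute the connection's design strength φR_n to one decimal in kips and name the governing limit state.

115.1 kips (gross-section yield governs)

Bolt shear: A_b = π(1.125)²/4 = 0.99402 in². φR_n = 0.75 × 68 × 0.99402 × 4 × 2 = 405.6 kips.
Bearing (0.3125 in plate, F_u = 65 ksi): end bolts L_c = 1.5625 − 1.25/2 = 0.9375, R_n = min(1.2×0.9375×0.3125×65, 2.4×1.125×0.3125×65) = 22.852 kips/bolt; interior L_c = 3.625 − 1.25 = 2.375, R_n = 54.844 kips/bolt. φR_n = 0.75 × (1×22.852 + 3×54.844) = 140.5 kips.
Tension yield (gross): A_g = 8.1875×0.3125 = 2.5586 in². φR_n = 0.90 × 50 × 2.5586 = 115.1 kips.
Governing: min(405.6, 140.5, 115.1) = 115.1 kips → gross-section yield.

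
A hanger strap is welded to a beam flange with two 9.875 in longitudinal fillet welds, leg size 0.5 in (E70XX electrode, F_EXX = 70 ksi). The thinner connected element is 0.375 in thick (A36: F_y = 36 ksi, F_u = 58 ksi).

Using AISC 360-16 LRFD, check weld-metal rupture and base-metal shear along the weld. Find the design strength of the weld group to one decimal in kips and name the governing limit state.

Weld metal: throat = 0.707×0.5 = 0.3535 in, L = 2×9.875 = 19.75 in. φR_n = 0.75 × 0.6 × 70 × 0.3535 × 19.75 = 219.9 kips.
Base metal shear (0.375 in plate): yield φR_n = 1.0×0.6×36×0.375×19.75 = 160.0 kips; rupture φR_n = 0.75×0.6×58×0.375×19.75 = 193.3 kips; take 160.0 kips (yield).
Governing: min(219.9, 160.0) = 160.0 kips → base-metal shear.

160.0 kips (base-metal shear governs)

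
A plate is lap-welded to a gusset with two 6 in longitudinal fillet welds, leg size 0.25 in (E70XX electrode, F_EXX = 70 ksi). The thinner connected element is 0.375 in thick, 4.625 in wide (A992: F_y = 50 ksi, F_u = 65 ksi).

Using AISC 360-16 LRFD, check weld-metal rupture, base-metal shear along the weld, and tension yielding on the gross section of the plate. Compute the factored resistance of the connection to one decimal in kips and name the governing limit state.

Weld metal: throat = 0.707×0.25 = 0.17675 in, L = 2×6 = 12 in. φR_n = 0.75 × 0.6 × 70 × 0.17675 × 12 = 66.8 kips.
Base metal shear (0.375 in plate): yield φR_n = 1.0×0.6×50×0.375×12 = 135.0 kips; rupture φR_n = 0.75×0.6×65×0.375×12 = 131.6 kips; take 131.6 kips (rupture).
Tension yield (gross): A_g = 4.625×0.375 = 1.7344 in². φR_n = 0.90 × 50 × 1.7344 = 78.0 kips.
Governing: min(66.8, 131.6, 78.0) = 66.8 kips → weld metal.

66.8 kips (weld metal governs)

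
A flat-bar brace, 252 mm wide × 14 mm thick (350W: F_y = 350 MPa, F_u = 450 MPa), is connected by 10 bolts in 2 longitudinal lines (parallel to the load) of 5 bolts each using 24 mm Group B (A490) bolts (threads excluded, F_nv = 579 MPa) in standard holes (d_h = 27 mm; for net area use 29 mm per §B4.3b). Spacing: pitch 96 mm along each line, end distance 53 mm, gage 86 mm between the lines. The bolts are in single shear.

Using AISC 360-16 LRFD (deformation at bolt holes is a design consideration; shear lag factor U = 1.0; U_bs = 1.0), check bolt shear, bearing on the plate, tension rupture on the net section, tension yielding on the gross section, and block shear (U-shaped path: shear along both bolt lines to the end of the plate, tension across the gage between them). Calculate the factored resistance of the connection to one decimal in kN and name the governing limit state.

Bolt shear: A_b = π(24)²/4 = 452.39 mm². φR_n = 0.75 × 579 × 452.39 × 10 × 1 = 1964.5 kN.
Bearing (14 mm plate, F_u = 450 MPa): end bolts L_c = 53 − 27/2 = 39.5, R_n = min(1.2×39.5×14×450, 2.4×24×14×450) = 298.62 kN/bolt; interior L_c = 96 − 27 = 69, R_n = 362.88 kN/bolt. φR_n = 0.75 × (2×298.62 + 8×362.88) = 2625.2 kN.
Tension rupture (net): A_n = (252 − 2×29)×14 = 2716 mm² (U = 1.0, A_e = A_n). φR_n = 0.75 × 450 × 2716 = 916.7 kN.
Tension yield (gross): A_g = 252×14 = 3528 mm². φR_n = 0.90 × 350 × 3528 = 1111.3 kN.
Block shear: shear path 2×[53+4×96] = 2×437 mm, A_gv = 12236, A_nv = 2×(437 − 4.5×29)×14 = 8582 mm²; tension across gage: (86 − 1×29)×14 = 798 mm². R_n = min(0.6×450×8582, 0.6×350×12236) + 1.0×450×798 = min(2317.1, 2569.6) + 359.1 = 2676.2 kN. φR_n = 0.75 × 2676.2 = 2007.2 kN.
Governing: min(1964.5, 2625.2, 916.7, 1111.3, 2007.2) = 916.7 kN → net-section rupture.

916.7 kN (net-section rupture governs)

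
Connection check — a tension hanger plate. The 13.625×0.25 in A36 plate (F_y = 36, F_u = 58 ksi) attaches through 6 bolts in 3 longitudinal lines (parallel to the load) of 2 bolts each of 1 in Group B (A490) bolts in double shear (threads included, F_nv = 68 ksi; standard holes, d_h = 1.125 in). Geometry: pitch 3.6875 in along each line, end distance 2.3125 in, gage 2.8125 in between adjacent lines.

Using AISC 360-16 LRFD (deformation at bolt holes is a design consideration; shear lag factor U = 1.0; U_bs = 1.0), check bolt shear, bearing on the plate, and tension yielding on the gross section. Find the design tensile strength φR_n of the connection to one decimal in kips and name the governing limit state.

110.4 kips (gross-section yield governs)

Bolt shear: A_b = π(1)²/4 = 0.7854 in². φR_n = 0.75 × 68 × 0.7854 × 6 × 2 = 480.7 kips.
Bearing (0.25 in plate, F_u = 58 ksi): end bolts L_c = 2.3125 − 1.125/2 = 1.75, R_n = min(1.2×1.75×0.25×58, 2.4×1×0.25×58) = 30.45 kips/bolt; interior L_c = 3.6875 − 1.125 = 2.5625, R_n = 34.8 kips/bolt. φR_n = 0.75 × (3×30.45 + 3×34.8) = 146.8 kips.
Tension yield (gross): A_g = 13.625×0.25 = 3.4063 in². φR_n = 0.90 × 36 × 3.4063 = 110.4 kips.
Governing: min(480.7, 146.8, 110.4) = 110.4 kips → gross-section yield.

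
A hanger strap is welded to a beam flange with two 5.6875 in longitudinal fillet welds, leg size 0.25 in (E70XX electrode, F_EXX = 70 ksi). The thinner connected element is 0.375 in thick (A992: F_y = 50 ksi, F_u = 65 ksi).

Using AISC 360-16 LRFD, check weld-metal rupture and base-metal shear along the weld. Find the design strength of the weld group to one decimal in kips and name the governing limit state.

Weld metal: throat = 0.707×0.25 = 0.17675 in, L = 2×5.6875 = 11.375 in. φR_n = 0.75 × 0.6 × 70 × 0.17675 × 11.375 = 63.3 kips.
Base metal shear (0.375 in plate): yield φR_n = 1.0×0.6×50×0.375×11.375 = 128.0 kips; rupture φR_n = 0.75×0.6×65×0.375×11.375 = 124.8 kips; take 124.8 kips (rupture).
Governing: min(63.3, 124.8) = 63.3 kips → weld metal.

63.3 kips (weld metal governs)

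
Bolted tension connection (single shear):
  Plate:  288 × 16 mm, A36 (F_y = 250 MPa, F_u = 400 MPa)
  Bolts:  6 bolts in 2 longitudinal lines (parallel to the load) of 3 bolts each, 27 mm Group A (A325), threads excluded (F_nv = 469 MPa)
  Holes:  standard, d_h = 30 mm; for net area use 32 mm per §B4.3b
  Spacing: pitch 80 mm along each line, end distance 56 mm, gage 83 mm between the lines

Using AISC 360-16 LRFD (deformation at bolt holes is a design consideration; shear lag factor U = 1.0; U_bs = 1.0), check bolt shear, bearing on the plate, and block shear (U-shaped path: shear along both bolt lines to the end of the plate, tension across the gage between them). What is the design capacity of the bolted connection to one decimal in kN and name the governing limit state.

1022.4 kN (block shear governs)

Bolt shear: A_b = π(27)²/4 = 572.56 mm². φR_n = 0.75 × 469 × 572.56 × 6 × 1 = 1208.4 kN.
Bearing (16 mm plate, F_u = 400 MPa): end bolts L_c = 56 − 30/2 = 41, R_n = min(1.2×41×16×400, 2.4×27×16×400) = 314.88 kN/bolt; interior L_c = 80 − 30 = 50, R_n = 384 kN/bolt. φR_n = 0.75 × (2×314.88 + 4×384) = 1624.3 kN.
Block shear: shear path 2×[56+2×80] = 2×216 mm, A_gv = 6912, A_nv = 2×(216 − 2.5×32)×16 = 4352 mm²; tension across gage: (83 − 1×32)×16 = 816 mm². R_n = min(0.6×400×4352, 0.6×250×6912) + 1.0×400×816 = min(1044.5, 1036.8) + 326.4 = 1363.2 kN. φR_n = 0.75 × 1363.2 = 1022.4 kN.
Governing: min(1208.4, 1624.3, 1022.4) = 1022.4 kN → block shear.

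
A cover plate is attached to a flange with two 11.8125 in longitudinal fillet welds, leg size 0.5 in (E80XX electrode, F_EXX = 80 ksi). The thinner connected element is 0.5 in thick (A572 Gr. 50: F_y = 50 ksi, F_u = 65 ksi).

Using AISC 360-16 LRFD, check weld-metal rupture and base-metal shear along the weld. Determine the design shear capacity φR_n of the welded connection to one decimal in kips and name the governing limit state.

300.7 kips (weld metal governs)

Weld metal: throat = 0.707×0.5 = 0.3535 in, L = 2×11.8125 = 23.625 in. φR_n = 0.75 × 0.6 × 80 × 0.3535 × 23.625 = 300.7 kips.
Base metal shear (0.5 in plate): yield φR_n = 1.0×0.6×50×0.5×23.625 = 354.4 kips; rupture φR_n = 0.75×0.6×65×0.5×23.625 = 345.5 kips; take 345.5 kips (rupture).
Governing: min(300.7, 345.5) = 300.7 kips → weld metal.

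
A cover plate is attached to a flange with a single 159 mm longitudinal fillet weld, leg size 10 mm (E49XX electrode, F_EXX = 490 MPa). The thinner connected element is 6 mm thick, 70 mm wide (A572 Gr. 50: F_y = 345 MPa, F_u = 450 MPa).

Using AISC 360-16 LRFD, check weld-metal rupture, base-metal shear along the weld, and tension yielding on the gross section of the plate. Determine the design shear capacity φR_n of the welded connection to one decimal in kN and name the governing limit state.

Weld metal: throat = 0.707×10 = 7.07 mm, L = 159 mm. φR_n = 0.75 × 0.6 × 490 × 7.07 × 159 = 247.9 kN.
Base metal shear (6 mm plate): yield φR_n = 1.0×0.6×345×6×159 = 197.5 kN; rupture φR_n = 0.75×0.6×450×6×159 = 193.2 kN; take 193.2 kN (rupture).
Tension yield (gross): A_g = 70×6 = 420 mm². φR_n = 0.90 × 345 × 420 = 130.4 kN.
Governing: min(247.9, 193.2, 130.4) = 130.4 kN → gross-section yield.

130.4 kN (gross-section yield governs)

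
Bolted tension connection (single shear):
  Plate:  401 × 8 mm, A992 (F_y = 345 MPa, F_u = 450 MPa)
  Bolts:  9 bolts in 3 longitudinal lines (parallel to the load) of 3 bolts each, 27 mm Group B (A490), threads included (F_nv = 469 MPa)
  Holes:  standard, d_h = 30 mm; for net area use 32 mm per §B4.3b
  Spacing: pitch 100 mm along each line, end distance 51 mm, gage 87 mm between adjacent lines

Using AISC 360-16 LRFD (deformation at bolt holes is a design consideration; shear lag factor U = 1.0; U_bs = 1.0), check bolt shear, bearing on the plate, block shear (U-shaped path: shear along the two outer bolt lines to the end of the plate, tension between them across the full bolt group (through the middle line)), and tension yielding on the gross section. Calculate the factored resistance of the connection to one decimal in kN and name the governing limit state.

851.0 kN (block shear governs)

Bolt shear: A_b = π(27)²/4 = 572.56 mm². φR_n = 0.75 × 469 × 572.56 × 9 × 1 = 1812.6 kN.
Bearing (8 mm plate, F_u = 450 MPa): end bolts L_c = 51 − 30/2 = 36, R_n = min(1.2×36×8×450, 2.4×27×8×450) = 155.52 kN/bolt; interior L_c = 100 − 30 = 70, R_n = 233.28 kN/bolt. φR_n = 0.75 × (3×155.52 + 6×233.28) = 1399.7 kN.
Block shear: shear path 2×[51+2×100] = 2×251 mm, A_gv = 4016, A_nv = 2×(251 − 2.5×32)×8 = 2736 mm²; tension across gage: (174 − 2×32)×8 = 880 mm². R_n = min(0.6×450×2736, 0.6×345×4016) + 1.0×450×880 = min(738.72, 831.31) + 396 = 1134.7 kN. φR_n = 0.75 × 1134.7 = 851.0 kN.
Tension yield (gross): A_g = 401×8 = 3208 mm². φR_n = 0.90 × 345 × 3208 = 996.1 kN.
Governing: min(1812.6, 1399.7, 851.0, 996.1) = 851.0 kN → block shear.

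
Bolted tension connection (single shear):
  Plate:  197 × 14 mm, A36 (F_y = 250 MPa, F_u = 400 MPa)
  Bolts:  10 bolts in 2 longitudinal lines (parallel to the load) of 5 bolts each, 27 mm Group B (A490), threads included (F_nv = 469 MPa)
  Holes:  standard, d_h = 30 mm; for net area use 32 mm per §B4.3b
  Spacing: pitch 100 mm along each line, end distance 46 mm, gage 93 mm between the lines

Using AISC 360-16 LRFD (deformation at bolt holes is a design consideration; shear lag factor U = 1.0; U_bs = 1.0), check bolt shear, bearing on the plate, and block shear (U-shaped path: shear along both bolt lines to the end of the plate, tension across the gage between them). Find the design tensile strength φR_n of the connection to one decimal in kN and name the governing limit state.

1661.1 kN (block shear governs)

Bolt shear: A_b = π(27)²/4 = 572.56 mm². φR_n = 0.75 × 469 × 572.56 × 10 × 1 = 2014.0 kN.
Bearing (14 mm plate, F_u = 400 MPa): end bolts L_c = 46 − 30/2 = 31, R_n = min(1.2×31×14×400, 2.4×27×14×400) = 208.32 kN/bolt; interior L_c = 100 − 30 = 70, R_n = 362.88 kN/bolt. φR_n = 0.75 × (2×208.32 + 8×362.88) = 2489.8 kN.
Block shear: shear path 2×[46+4×100] = 2×446 mm, A_gv = 12488, A_nv = 2×(446 − 4.5×32)×14 = 8456 mm²; tension across gage: (93 − 1×32)×14 = 854 mm². R_n = min(0.6×400×8456, 0.6×250×12488) + 1.0×400×854 = min(2029.4, 1873.2) + 341.6 = 2214.8 kN. φR_n = 0.75 × 2214.8 = 1661.1 kN.
Governing: min(2014.0, 2489.8, 1661.1) = 1661.1 kN → block shear.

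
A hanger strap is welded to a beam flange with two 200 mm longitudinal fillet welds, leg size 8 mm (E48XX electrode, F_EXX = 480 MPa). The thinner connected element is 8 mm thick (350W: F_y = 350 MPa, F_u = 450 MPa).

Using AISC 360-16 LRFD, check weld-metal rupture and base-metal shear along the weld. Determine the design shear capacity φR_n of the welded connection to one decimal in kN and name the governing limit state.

488.7 kN (weld metal governs)

Weld metal: throat = 0.707×8 = 5.656 mm, L = 2×200 = 400 mm. φR_n = 0.75 × 0.6 × 480 × 5.656 × 400 = 488.7 kN.
Base metal shear (8 mm plate): yield φR_n = 1.0×0.6×350×8×400 = 672.0 kN; rupture φR_n = 0.75×0.6×450×8×400 = 648.0 kN; take 648.0 kN (rupture).
Governing: min(488.7, 648.0) = 488.7 kN → weld metal.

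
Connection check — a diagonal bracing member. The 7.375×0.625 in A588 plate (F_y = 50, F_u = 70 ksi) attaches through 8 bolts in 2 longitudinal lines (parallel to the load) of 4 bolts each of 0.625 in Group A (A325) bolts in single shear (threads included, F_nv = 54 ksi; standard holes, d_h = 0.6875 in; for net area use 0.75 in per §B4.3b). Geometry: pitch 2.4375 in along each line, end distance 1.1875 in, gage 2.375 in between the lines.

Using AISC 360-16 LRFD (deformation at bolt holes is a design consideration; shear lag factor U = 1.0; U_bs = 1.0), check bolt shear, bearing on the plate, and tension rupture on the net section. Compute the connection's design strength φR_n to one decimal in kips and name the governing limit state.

99.4 kips (bolt shear governs)

Bolt shear: A_b = π(0.625)²/4 = 0.3068 in². φR_n = 0.75 × 54 × 0.3068 × 8 × 1 = 99.4 kips.
Bearing (0.625 in plate, F_u = 70 ksi): end bolts L_c = 1.1875 − 0.6875/2 = 0.84375, R_n = min(1.2×0.84375×0.625×70, 2.4×0.625×0.625×70) = 44.297 kips/bolt; interior L_c = 2.4375 − 0.6875 = 1.75, R_n = 65.625 kips/bolt. φR_n = 0.75 × (2×44.297 + 6×65.625) = 361.8 kips.
Tension rupture (net): A_n = (7.375 − 2×0.75)×0.625 = 3.6719 in² (U = 1.0, A_e = A_n). φR_n = 0.75 × 70 × 3.6719 = 192.8 kips.
Governing: min(99.4, 361.8, 192.8) = 99.4 kips → bolt shear.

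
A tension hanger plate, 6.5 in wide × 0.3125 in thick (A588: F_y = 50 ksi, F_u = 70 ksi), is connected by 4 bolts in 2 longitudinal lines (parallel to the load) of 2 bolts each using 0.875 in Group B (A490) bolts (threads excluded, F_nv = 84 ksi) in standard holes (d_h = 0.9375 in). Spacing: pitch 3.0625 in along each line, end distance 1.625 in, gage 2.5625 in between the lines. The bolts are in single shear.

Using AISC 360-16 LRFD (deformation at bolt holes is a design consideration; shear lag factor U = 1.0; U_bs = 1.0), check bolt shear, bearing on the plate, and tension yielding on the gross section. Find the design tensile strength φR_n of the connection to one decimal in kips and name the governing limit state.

Bolt shear: A_b = π(0.875)²/4 = 0.60132 in². φR_n = 0.75 × 84 × 0.60132 × 4 × 1 = 151.5 kips.
Bearing (0.3125 in plate, F_u = 70 ksi): end bolts L_c = 1.625 − 0.9375/2 = 1.15625, R_n = min(1.2×1.15625×0.3125×70, 2.4×0.875×0.3125×70) = 30.352 kips/bolt; interior L_c = 3.0625 − 0.9375 = 2.125, R_n = 45.938 kips/bolt. φR_n = 0.75 × (2×30.352 + 2×45.938) = 114.4 kips.
Tension yield (gross): A_g = 6.5×0.3125 = 2.0313 in². φR_n = 0.90 × 50 × 2.0313 = 91.4 kips.
Governing: min(151.5, 114.4, 91.4) = 91.4 kips → gross-section yield.

91.4 kips (gross-section yield governs)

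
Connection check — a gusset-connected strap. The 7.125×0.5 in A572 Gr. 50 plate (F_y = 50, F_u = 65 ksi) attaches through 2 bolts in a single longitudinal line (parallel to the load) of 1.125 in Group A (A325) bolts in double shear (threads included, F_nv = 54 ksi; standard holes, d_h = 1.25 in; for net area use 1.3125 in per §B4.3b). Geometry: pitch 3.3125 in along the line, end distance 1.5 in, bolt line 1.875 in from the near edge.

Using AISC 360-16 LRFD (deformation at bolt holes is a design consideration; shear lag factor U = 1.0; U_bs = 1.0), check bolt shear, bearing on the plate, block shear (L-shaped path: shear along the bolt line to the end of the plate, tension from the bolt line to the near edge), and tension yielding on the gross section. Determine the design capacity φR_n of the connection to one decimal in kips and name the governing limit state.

71.3 kips (block shear governs)

Bolt shear: A_b = π(1.125)²/4 = 0.99402 in². φR_n = 0.75 × 54 × 0.99402 × 2 × 2 = 161.0 kips.
Bearing (0.5 in plate, F_u = 65 ksi): end bolts L_c = 1.5 − 1.25/2 = 0.875, R_n = min(1.2×0.875×0.5×65, 2.4×1.125×0.5×65) = 34.125 kips/bolt; interior L_c = 3.3125 − 1.25 = 2.0625, R_n = 80.438 kips/bolt. φR_n = 0.75 × (1×34.125 + 1×80.438) = 85.9 kips.
Block shear: shear path 1×[1.5+1×3.3125] = 1×4.8125 in, A_gv = 2.4063, A_nv = 1×(4.8125 − 1.5×1.3125)×0.5 = 1.4219 in²; tension to near edge: (1.875 − 0.5×1.3125)×0.5 = 0.60938 in². R_n = min(0.6×65×1.4219, 0.6×50×2.4063) + 1.0×65×0.60938 = min(55.454, 72.189) + 39.61 = 95.064 kips. φR_n = 0.75 × 95.064 = 71.3 kips.
Tension yield (gross): A_g = 7.125×0.5 = 3.5625 in². φR_n = 0.90 × 50 × 3.5625 = 160.3 kips.
Governing: min(161.0, 85.9, 71.3, 160.3) = 71.3 kips → block shear.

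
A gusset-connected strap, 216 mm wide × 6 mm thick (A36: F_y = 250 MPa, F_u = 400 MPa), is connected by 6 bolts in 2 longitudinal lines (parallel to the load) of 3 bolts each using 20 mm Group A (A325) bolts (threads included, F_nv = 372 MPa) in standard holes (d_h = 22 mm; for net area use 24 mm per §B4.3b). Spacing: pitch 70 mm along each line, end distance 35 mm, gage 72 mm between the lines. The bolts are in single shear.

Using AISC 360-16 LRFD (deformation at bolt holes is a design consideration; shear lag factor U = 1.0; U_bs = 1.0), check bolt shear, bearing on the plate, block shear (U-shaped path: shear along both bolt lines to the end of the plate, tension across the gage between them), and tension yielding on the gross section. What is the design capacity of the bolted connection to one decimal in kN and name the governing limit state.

291.6 kN (gross-section yield governs)

Bolt shear: A_b = π(20)²/4 = 314.16 mm². φR_n = 0.75 × 372 × 314.16 × 6 × 1 = 525.9 kN.
Bearing (6 mm plate, F_u = 400 MPa): end bolts L_c = 35 − 22/2 = 24, R_n = min(1.2×24×6×400, 2.4×20×6×400) = 69.12 kN/bolt; interior L_c = 70 − 22 = 48, R_n = 115.2 kN/bolt. φR_n = 0.75 × (2×69.12 + 4×115.2) = 449.3 kN.
Block shear: shear path 2×[35+2×70] = 2×175 mm, A_gv = 2100, A_nv = 2×(175 − 2.5×24)×6 = 1380 mm²; tension across gage: (72 − 1×24)×6 = 288 mm². R_n = min(0.6×400×1380, 0.6×250×2100) + 1.0×400×288 = min(331.2, 315) + 115.2 = 430.2 kN. φR_n = 0.75 × 430.2 = 322.7 kN.
Tension yield (gross): A_g = 216×6 = 1296 mm². φR_n = 0.90 × 250 × 1296 = 291.6 kN.
Governing: min(525.9, 449.3, 322.7, 291.6) = 291.6 kN → gross-section yield.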